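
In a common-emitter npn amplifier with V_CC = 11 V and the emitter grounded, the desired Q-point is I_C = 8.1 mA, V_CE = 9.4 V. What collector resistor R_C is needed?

R_C ≈ 0.2 kΩ

Collector loop: V_CC = I_C·R_C + V_CE.
R_C = (V_CC − V_CE)/I_C = (11 − 9.4)/8.1 = 0.198 kΩ.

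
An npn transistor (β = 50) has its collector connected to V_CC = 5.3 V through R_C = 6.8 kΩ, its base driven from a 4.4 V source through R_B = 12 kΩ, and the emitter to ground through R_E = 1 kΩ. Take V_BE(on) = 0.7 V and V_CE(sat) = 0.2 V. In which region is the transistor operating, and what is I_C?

saturation; I_C ≈ 0.62 mA

Assume active: I_B = (4.4 − 0.7)/(12 + 51×1) = 0.0587 mA, I_C = β·I_B = 2.94 mA.
Then V_CE = 5.3 − 2.94×6.8 − 3×1 = -17.7 V < 0.2 V — the active assumption fails.
Re-solve with V_CE = 0.2 V. KCL at the emitter: V_E/R_E = (V_BB−0.7−V_E)/R_B + (V_CC−0.2−V_E)/R_C, giving V_E = 0.86 V.
I_C = (V_CC − 0.2 − V_E)/R_C = (5.1 − 0.86)/6.8 = 0.624 mA.
Check: I_B = (3.7 − 0.86)/12 = 0.237 mA, and β·I_B = 11.8 mA > I_C, confirming saturation.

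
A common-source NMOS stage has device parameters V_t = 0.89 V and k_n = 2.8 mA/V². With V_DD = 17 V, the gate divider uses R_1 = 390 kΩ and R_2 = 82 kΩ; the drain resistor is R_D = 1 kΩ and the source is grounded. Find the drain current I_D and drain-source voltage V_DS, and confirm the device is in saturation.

I_D ≈ 6 mA, V_DS ≈ 11 V

V_G = V_DD·R_2/(R_1+R_2) = 17×82/472 = 2.95 V. With the source grounded, V_GS = V_G = 2.95 V.
Assume saturation: I_D = (k_n/2)(V_GS − V_t)² = (2.8/2)×(2.95 − 0.89)² = 1.4×2.06² = 5.96 mA.
V_DS = V_DD − I_D·R_D = 17 − 5.96×1 = 11 V.
Saturation requires V_DS ≥ V_GS − V_t = 2.06 V; 11 ≥ 2.06 ✓.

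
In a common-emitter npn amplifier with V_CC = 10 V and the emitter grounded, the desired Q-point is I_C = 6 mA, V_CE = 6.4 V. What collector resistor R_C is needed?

R_C ≈ 0.6 kΩ

Collector loop: V_CC = I_C·R_C + V_CE.
R_C = (V_CC − V_CE)/I_C = (10 − 6.4)/6 = 0.6 kΩ.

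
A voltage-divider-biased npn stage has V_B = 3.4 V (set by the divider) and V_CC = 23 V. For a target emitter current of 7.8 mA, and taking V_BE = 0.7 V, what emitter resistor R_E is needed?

R_E ≈ 0.35 kΩ

V_E = V_B − V_BE = 3.4 − 0.7 = 2.7 V.
R_E = V_E / I_E = 2.7 / 7.8 = 0.346 kΩ.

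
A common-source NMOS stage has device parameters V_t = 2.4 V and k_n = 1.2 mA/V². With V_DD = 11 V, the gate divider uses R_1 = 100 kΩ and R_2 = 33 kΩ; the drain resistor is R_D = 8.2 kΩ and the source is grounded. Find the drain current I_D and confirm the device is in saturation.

I_D ≈ 0.065 mA

V_G = V_DD·R_2/(R_1+R_2) = 11×33/133 = 2.73 V. With the source grounded, V_GS = V_G = 2.73 V.
Assume saturation: I_D = (k_n/2)(V_GS − V_t)² = (1.2/2)×(2.73 − 2.4)² = 0.6×0.329² = 0.0651 mA.
V_DS = V_DD − I_D·R_D = 11 − 0.0651×8.2 = 10.5 V.
Saturation requires V_DS ≥ V_GS − V_t = 0.329 V; 10.5 ≥ 0.329 ✓.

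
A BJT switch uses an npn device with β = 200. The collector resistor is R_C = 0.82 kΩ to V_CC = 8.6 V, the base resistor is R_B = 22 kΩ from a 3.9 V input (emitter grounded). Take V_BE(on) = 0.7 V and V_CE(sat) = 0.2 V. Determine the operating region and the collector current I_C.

saturation; I_C ≈ 10 mA

Assume active: I_B = (3.9 − 0.7)/22 = 0.145 mA, giving I_C = β·I_B = 29.1 mA.
But then V_CE = 8.6 − 29.1×0.82 = -15.3 V < V_CE(sat) = 0.2 V — impossible in the active region.
So the transistor is saturated. With V_CE = 0.2 V, I_C = (V_CC − 0.2)/R_C = 8.4/0.82 = 10.2 mA.
Check: β·I_B = 29.1 mA > I_C = 10.2 mA, confirming saturation.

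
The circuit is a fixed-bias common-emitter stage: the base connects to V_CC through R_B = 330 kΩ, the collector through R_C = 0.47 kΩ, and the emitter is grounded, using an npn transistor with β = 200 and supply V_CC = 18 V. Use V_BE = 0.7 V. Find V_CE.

Base loop: V_CC = I_B·R_B + V_BE, so I_B = (18 − 0.7)/330 kΩ = 0.0524 mA.
In the active region I_C = β·I_B = 200 × 0.0524 = 10.5 mA.
Collector loop: V_CE = V_CC − I_C·R_C = 18 − 10.5×0.47 = 13.1 V.
Since V_CE = 13.1 V > V_CE(sat) ≈ 0.2 V, the transistor is in the active region as assumed.

V_CE ≈ 13 V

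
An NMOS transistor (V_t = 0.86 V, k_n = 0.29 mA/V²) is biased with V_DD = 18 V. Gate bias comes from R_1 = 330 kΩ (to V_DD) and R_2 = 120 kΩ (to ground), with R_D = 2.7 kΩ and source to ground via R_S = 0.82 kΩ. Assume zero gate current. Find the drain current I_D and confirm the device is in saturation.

I_D ≈ 1.2 mA

V_G = V_DD·R_2/(R_1+R_2) = 18×120/450 = 4.8 V.
Assume saturation: I_D = (k_n/2)(V_GS − V_t)² with V_GS = V_G − I_D·R_S = 4.8 − 0.82·I_D.
Substituting gives 0.0975·I_D² − 1.94·I_D + 2.25 = 0, with roots I_D = 1.24 or 18.6 mA.
The root I_D = 18.6 mA gives V_GS = -10.5 V ≤ V_t, so take I_D = 1.24 mA.
Then V_GS = 3.78 V and V_DS = V_DD − I_D(R_D+R_S) = 18 − 1.24×3.52 = 13.6 V.
Saturation requires V_DS ≥ V_GS − V_t = 2.92 V; 13.6 ≥ 2.92 ✓.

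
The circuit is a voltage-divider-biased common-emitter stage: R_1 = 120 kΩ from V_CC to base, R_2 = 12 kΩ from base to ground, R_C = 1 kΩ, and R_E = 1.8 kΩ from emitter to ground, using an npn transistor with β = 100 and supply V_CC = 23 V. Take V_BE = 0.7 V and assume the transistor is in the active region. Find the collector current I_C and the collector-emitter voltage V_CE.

Thevenize the base divider: V_Th = V_CC·R_2/(R_1+R_2) = 23×12/132 = 2.09 V, R_Th = R_1‖R_2 = 10.9 kΩ.
Base-emitter loop: V_Th = I_B·R_Th + V_BE + (β+1)I_B·R_E, so I_B = (2.09 − 0.7) / (10.9 + 101×1.8) = 0.00722 mA.
I_C = β·I_B = 100×0.00722 = 0.722 mA, and I_E = (β+1)I_B = 0.729 mA.
V_CE = V_CC − I_C·R_C − I_E·R_E = 23 − 0.722×1 − 0.729×1.8 = 21 V.
V_CE = 21 V > 0.2 V confirms active-region operation.

I_C ≈ 0.72 mA, V_CE ≈ 21 V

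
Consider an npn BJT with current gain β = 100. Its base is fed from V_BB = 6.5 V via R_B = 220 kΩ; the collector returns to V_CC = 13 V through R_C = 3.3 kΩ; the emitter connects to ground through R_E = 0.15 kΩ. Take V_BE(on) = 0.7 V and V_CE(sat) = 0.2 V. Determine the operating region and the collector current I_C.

active; I_C ≈ 2.5 mA

Assume active. Base-emitter loop: I_B = (V_BB − V_BE)/(R_B + (β+1)R_E) = (6.5 − 0.7)/(220 + 101×0.15) = 0.0247 mA.
I_C = β·I_B = 100×0.0247 = 2.47 mA.
V_CE = V_CC − I_C·R_C − I_E·R_E = 13 − 2.47×3.3 − 2.49×0.15 = 4.49 V > V_CE(sat), so the active-region assumption holds.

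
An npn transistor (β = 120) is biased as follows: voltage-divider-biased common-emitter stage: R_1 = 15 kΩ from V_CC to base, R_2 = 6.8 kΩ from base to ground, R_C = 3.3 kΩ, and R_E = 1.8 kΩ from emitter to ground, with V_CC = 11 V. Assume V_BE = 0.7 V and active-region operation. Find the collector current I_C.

Thevenize the base divider: V_Th = V_CC·R_2/(R_1+R_2) = 11×6.8/21.8 = 3.43 V, R_Th = R_1‖R_2 = 4.68 kΩ.
Base-emitter loop: V_Th = I_B·R_Th + V_BE + (β+1)I_B·R_E, so I_B = (3.43 − 0.7) / (4.68 + 121×1.8) = 0.0123 mA.
I_C = β·I_B = 120×0.0123 = 1.47 mA, and I_E = (β+1)I_B = 1.49 mA.
V_CE = V_CC − I_C·R_C − I_E·R_E = 11 − 1.47×3.3 − 1.49×1.8 = 3.46 V.
V_CE = 3.46 V > 0.2 V confirms active-region operation.

I_C ≈ 1.5 mA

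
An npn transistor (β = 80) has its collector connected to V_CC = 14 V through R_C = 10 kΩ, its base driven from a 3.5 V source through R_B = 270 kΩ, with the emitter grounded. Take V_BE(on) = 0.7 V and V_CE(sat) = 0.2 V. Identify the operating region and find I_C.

Assume active. Base-emitter loop: I_B = (V_BB − V_BE)/R_B = (3.5 − 0.7)/270 = 0.0104 mA.
I_C = β·I_B = 80×0.0104 = 0.83 mA.
V_CE = V_CC − I_C·R_C = 14 − 0.83×10 = 5.7 V > V_CE(sat), so the active-region assumption holds.

active; I_C ≈ 0.83 mA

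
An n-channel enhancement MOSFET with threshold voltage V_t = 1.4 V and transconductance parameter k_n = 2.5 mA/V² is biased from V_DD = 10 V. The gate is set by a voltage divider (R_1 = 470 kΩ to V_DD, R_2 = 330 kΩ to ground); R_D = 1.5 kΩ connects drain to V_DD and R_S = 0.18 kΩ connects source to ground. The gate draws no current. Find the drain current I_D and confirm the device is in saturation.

V_G = V_DD·R_2/(R_1+R_2) = 10×330/800 = 4.12 V.
Assume saturation: I_D = (k_n/2)(V_GS − V_t)² with V_GS = V_G − I_D·R_S = 4.12 − 0.18·I_D.
Substituting gives 0.0405·I_D² − 2.23·I_D + 9.28 = 0, with roots I_D = 4.55 or 50.4 mA.
The root I_D = 50.4 mA gives V_GS = -4.95 V ≤ V_t, so take I_D = 4.55 mA.
Then V_GS = 3.31 V and V_DS = V_DD − I_D(R_D+R_S) = 10 − 4.55×1.68 = 2.36 V.
Saturation requires V_DS ≥ V_GS − V_t = 1.91 V; 2.36 ≥ 1.91 ✓.

I_D ≈ 4.5 mA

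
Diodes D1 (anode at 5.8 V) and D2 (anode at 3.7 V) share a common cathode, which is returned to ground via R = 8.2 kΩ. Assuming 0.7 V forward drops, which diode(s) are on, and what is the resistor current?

Only D1 conducts; I_R ≈ 0.62 mA

Assume both conduct. Then node N would need to be at both 5.8−0.7 = 5.1 V and 3.7−0.7 = 3 V, which is impossible.
Assume only D1 conducts: V_N = 5.8 − 0.7 = 5.1 V, so I_R = 5.1/8.2 = 0.622 mA.
Check D2: its anode-to-cathode voltage is 3.7 − 5.1 = -1.4 V < 0.7 V, so it is off. The assumption is consistent.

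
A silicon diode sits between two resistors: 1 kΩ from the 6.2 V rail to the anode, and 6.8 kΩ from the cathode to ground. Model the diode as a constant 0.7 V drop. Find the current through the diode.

I ≈ 0.71 mA

The two resistors are in series with the diode, so KVL gives 6.2 = I·1 + 0.7 + I·6.8.
I = (6.2 − 0.7) / (1 + 6.8) kΩ = 5.5 / 7.8 = 0.705 mA.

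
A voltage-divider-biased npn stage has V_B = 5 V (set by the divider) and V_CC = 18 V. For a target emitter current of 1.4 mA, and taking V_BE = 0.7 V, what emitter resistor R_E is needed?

V_E = V_B − V_BE = 5 − 0.7 = 4.3 V.
R_E = V_E / I_E = 4.3 / 1.4 = 3.07 kΩ.

R_E ≈ 3.1 kΩ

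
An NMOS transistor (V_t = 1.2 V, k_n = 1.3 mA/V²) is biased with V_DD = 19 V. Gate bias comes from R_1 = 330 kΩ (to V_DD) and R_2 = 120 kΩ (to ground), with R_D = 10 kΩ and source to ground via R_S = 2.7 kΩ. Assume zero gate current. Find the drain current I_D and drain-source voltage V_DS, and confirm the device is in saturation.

V_G = V_DD·R_2/(R_1+R_2) = 19×120/450 = 5.07 V.
Assume saturation: I_D = (k_n/2)(V_GS − V_t)² with V_GS = V_G − I_D·R_S = 5.07 − 2.7·I_D.
Substituting gives 4.74·I_D² − 14.6·I_D + 9.72 = 0, with roots I_D = 0.978 or 2.1 mA.
The root I_D = 2.1 mA gives V_GS = -0.596 V ≤ V_t, so take I_D = 0.978 mA.
Then V_GS = 2.43 V and V_DS = V_DD − I_D(R_D+R_S) = 19 − 0.978×12.7 = 6.58 V.
Saturation requires V_DS ≥ V_GS − V_t = 1.23 V; 6.58 ≥ 1.23 ✓.

I_D ≈ 0.98 mA, V_DS ≈ 6.6 V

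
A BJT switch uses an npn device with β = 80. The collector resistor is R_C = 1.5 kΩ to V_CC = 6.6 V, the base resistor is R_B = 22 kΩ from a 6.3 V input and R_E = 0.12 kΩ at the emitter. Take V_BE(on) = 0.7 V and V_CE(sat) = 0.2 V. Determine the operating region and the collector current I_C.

saturation; I_C ≈ 3.9 mA

Assume active: I_B = (6.3 − 0.7)/(22 + 81×0.12) = 0.177 mA, I_C = β·I_B = 14.1 mA.
Then V_CE = 6.6 − 14.1×1.5 − 14.3×0.12 = -16.3 V < 0.2 V — the active assumption fails.
Re-solve with V_CE = 0.2 V. KCL at the emitter: V_E/R_E = (V_BB−0.7−V_E)/R_B + (V_CC−0.2−V_E)/R_C, giving V_E = 0.5 V.
I_C = (V_CC − 0.2 − V_E)/R_C = (6.4 − 0.5)/1.5 = 3.93 mA.
Check: I_B = (5.6 − 0.5)/22 = 0.232 mA, and β·I_B = 18.5 mA > I_C, confirming saturation.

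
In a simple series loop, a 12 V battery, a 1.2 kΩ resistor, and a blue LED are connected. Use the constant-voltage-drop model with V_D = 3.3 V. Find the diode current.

KVL around the loop: 12 = V_D + I·R = 3.3 + I × 1.2 kΩ.
So I = (12 − 3.3) / 1.2 kΩ = 8.7 / 1.2 = 7.25 mA.

I ≈ 7.2 mA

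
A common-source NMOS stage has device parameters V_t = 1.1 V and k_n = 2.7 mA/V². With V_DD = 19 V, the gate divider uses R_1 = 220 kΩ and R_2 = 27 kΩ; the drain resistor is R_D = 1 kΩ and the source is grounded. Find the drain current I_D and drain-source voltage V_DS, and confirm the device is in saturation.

I_D ≈ 1.3 mA, V_DS ≈ 18 V

V_G = V_DD·R_2/(R_1+R_2) = 19×27/247 = 2.08 V. With the source grounded, V_GS = V_G = 2.08 V.
Assume saturation: I_D = (k_n/2)(V_GS − V_t)² = (2.7/2)×(2.08 − 1.1)² = 1.35×0.977² = 1.29 mA.
V_DS = V_DD − I_D·R_D = 19 − 1.29×1 = 17.7 V.
Saturation requires V_DS ≥ V_GS − V_t = 0.977 V; 17.7 ≥ 0.977 ✓.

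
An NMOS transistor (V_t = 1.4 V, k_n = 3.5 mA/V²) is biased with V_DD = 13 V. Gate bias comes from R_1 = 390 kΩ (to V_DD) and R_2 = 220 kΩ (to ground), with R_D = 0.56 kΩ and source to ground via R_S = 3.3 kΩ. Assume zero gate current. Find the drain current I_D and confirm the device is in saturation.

V_G = V_DD·R_2/(R_1+R_2) = 13×220/610 = 4.69 V.
Assume saturation: I_D = (k_n/2)(V_GS − V_t)² with V_GS = V_G − I_D·R_S = 4.69 − 3.3·I_D.
Substituting gives 19.1·I_D² − 39·I_D + 18.9 = 0, with roots I_D = 0.793 or 1.25 mA.
The root I_D = 1.25 mA gives V_GS = 0.554 V ≤ V_t, so take I_D = 0.793 mA.
Then V_GS = 2.07 V and V_DS = V_DD − I_D(R_D+R_S) = 13 − 0.793×3.86 = 9.94 V.
Saturation requires V_DS ≥ V_GS − V_t = 0.673 V; 9.94 ≥ 0.673 ✓.

I_D ≈ 0.79 mA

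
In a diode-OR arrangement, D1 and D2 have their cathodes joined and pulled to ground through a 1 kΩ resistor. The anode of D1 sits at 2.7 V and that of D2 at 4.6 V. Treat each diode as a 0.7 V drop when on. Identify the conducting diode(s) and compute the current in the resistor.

Assume both conduct. Then node N would need to be at both 2.7−0.7 = 2 V and 4.6−0.7 = 3.9 V, which is impossible.
Assume only D2 conducts: V_N = 4.6 − 0.7 = 3.9 V, so I_R = 3.9/1 = 3.9 mA.
Check D1: its anode-to-cathode voltage is 2.7 − 3.9 = -1.2 V < 0.7 V, so it is off. The assumption is consistent.

Only D2 conducts; I_R ≈ 3.9 mA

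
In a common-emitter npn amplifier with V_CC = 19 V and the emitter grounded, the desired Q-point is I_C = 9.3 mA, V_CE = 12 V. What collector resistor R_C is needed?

Collector loop: V_CC = I_C·R_C + V_CE.
R_C = (V_CC − V_CE)/I_C = (19 − 12)/9.3 = 0.753 kΩ.

R_C ≈ 0.75 kΩ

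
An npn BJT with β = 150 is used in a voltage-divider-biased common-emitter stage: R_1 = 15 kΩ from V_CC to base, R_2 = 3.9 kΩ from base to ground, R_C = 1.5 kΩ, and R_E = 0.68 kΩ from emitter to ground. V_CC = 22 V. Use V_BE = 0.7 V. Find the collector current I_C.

Thevenize the base divider: V_Th = V_CC·R_2/(R_1+R_2) = 22×3.9/18.9 = 4.54 V, R_Th = R_1‖R_2 = 3.1 kΩ.
Base-emitter loop: V_Th = I_B·R_Th + V_BE + (β+1)I_B·R_E, so I_B = (4.54 − 0.7) / (3.1 + 151×0.68) = 0.0363 mA.
I_C = β·I_B = 150×0.0363 = 5.45 mA, and I_E = (β+1)I_B = 5.48 mA.
V_CE = V_CC − I_C·R_C − I_E·R_E = 22 − 5.45×1.5 − 5.48×0.68 = 10.1 V.
V_CE = 10.1 V > 0.2 V confirms active-region operation.

I_C ≈ 5.4 mA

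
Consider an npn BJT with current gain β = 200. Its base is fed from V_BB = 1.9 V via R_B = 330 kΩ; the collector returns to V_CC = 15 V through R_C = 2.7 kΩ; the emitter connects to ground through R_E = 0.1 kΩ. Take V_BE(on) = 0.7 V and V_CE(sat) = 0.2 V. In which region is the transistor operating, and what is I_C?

Assume active. Base-emitter loop: I_B = (V_BB − V_BE)/(R_B + (β+1)R_E) = (1.9 − 0.7)/(330 + 201×0.1) = 0.00343 mA.
I_C = β·I_B = 200×0.00343 = 0.686 mA.
V_CE = V_CC − I_C·R_C − I_E·R_E = 15 − 0.686×2.7 − 0.689×0.1 = 13.1 V > V_CE(sat), so the active-region assumption holds.

active; I_C ≈ 0.69 mA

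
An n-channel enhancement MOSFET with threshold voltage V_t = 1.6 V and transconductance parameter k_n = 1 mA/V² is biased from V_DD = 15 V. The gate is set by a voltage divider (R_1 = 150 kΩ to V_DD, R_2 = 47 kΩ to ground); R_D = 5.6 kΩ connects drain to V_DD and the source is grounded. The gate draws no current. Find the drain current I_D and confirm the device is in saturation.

I_D ≈ 2 mA

V_G = V_DD·R_2/(R_1+R_2) = 15×47/197 = 3.58 V. With the source grounded, V_GS = V_G = 3.58 V.
Assume saturation: I_D = (k_n/2)(V_GS − V_t)² = (1/2)×(3.58 − 1.6)² = 0.5×1.98² = 1.96 mA.
V_DS = V_DD − I_D·R_D = 15 − 1.96×5.6 = 4.04 V.
Saturation requires V_DS ≥ V_GS − V_t = 1.98 V; 4.04 ≥ 1.98 ✓.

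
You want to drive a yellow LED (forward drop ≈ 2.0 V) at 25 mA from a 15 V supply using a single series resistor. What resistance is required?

The resistor drops V_S − V_D = 15 − 2.0 = 13 V at 25 mA.
R = 13 V / 25 mA = 0.52 kΩ.

R ≈ 0.52 kΩ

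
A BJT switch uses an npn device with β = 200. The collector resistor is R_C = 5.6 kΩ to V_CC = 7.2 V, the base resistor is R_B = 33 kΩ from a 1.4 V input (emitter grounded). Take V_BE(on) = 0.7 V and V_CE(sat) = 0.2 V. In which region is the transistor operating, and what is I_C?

Assume active: I_B = (1.4 − 0.7)/33 = 0.0212 mA, giving I_C = β·I_B = 4.24 mA.
But then V_CE = 7.2 − 4.24×5.6 = -16.6 V < V_CE(sat) = 0.2 V — impossible in the active region.
So the transistor is saturated. With V_CE = 0.2 V, I_C = (V_CC − 0.2)/R_C = 7/5.6 = 1.25 mA.
Check: β·I_B = 4.24 mA > I_C = 1.25 mA, confirming saturation.

saturation; I_C ≈ 1.2 mA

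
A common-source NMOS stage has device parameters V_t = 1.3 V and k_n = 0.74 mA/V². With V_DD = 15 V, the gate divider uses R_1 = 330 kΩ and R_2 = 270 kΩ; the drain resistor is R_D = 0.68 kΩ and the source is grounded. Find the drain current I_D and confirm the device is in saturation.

I_D ≈ 11 mA

V_G = V_DD·R_2/(R_1+R_2) = 15×270/600 = 6.75 V. With the source grounded, V_GS = V_G = 6.75 V.
Assume saturation: I_D = (k_n/2)(V_GS − V_t)² = (0.74/2)×(6.75 − 1.3)² = 0.37×5.45² = 11 mA.
V_DS = V_DD − I_D·R_D = 15 − 11×0.68 = 7.53 V.
Saturation requires V_DS ≥ V_GS − V_t = 5.45 V; 7.53 ≥ 5.45 ✓.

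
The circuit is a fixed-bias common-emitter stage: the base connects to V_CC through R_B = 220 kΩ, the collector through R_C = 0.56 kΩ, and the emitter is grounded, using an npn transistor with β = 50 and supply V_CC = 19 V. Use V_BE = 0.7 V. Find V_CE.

V_CE ≈ 17 V

Base loop: V_CC = I_B·R_B + V_BE, so I_B = (19 − 0.7)/220 kΩ = 0.0832 mA.
In the active region I_C = β·I_B = 50 × 0.0832 = 4.16 mA.
Collector loop: V_CE = V_CC − I_C·R_C = 19 − 4.16×0.56 = 16.7 V.
Since V_CE = 16.7 V > V_CE(sat) ≈ 0.2 V, the transistor is in the active region as assumed.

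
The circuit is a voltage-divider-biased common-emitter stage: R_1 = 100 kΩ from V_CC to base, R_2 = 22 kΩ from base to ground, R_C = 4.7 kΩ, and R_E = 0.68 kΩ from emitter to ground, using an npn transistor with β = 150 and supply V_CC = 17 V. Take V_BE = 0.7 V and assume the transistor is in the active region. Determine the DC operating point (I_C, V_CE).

I_C ≈ 2.9 mA, V_CE ≈ 1.2 V

Thevenize the base divider: V_Th = V_CC·R_2/(R_1+R_2) = 17×22/122 = 3.07 V, R_Th = R_1‖R_2 = 18 kΩ.
Base-emitter loop: V_Th = I_B·R_Th + V_BE + (β+1)I_B·R_E, so I_B = (3.07 − 0.7) / (18 + 151×0.68) = 0.0196 mA.
I_C = β·I_B = 150×0.0196 = 2.94 mA, and I_E = (β+1)I_B = 2.96 mA.
V_CE = V_CC − I_C·R_C − I_E·R_E = 17 − 2.94×4.7 − 2.96×0.68 = 1.17 V.
V_CE = 1.17 V > 0.2 V confirms active-region operation.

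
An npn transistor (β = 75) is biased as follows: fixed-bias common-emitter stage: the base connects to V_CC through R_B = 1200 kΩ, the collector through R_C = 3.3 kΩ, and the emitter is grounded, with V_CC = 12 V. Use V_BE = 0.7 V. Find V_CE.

V_CE ≈ 9.7 V

Base loop: V_CC = I_B·R_B + V_BE, so I_B = (12 − 0.7)/1200 kΩ = 0.00942 mA.
In the active region I_C = β·I_B = 75 × 0.00942 = 0.706 mA.
Collector loop: V_CE = V_CC − I_C·R_C = 12 − 0.706×3.3 = 9.67 V.
Since V_CE = 9.67 V > V_CE(sat) ≈ 0.2 V, the transistor is in the active region as assumed.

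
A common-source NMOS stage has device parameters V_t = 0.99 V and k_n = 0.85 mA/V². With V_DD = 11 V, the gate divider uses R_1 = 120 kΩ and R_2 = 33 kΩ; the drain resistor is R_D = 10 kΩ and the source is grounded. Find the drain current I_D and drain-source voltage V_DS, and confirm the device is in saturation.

I_D ≈ 0.81 mA, V_DS ≈ 2.9 V

V_G = V_DD·R_2/(R_1+R_2) = 11×33/153 = 2.37 V. With the source grounded, V_GS = V_G = 2.37 V.
Assume saturation: I_D = (k_n/2)(V_GS − V_t)² = (0.85/2)×(2.37 − 0.99)² = 0.425×1.38² = 0.812 mA.
V_DS = V_DD − I_D·R_D = 11 − 0.812×10 = 2.88 V.
Saturation requires V_DS ≥ V_GS − V_t = 1.38 V; 2.88 ≥ 1.38 ✓.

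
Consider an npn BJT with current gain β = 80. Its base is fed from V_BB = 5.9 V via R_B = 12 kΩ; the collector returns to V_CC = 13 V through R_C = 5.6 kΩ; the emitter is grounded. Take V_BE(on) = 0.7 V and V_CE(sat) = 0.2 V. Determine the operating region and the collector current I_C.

Assume active: I_B = (5.9 − 0.7)/12 = 0.433 mA, giving I_C = β·I_B = 34.7 mA.
But then V_CE = 13 − 34.7×5.6 = -181 V < V_CE(sat) = 0.2 V — impossible in the active region.
So the transistor is saturated. With V_CE = 0.2 V, I_C = (V_CC − 0.2)/R_C = 12.8/5.6 = 2.29 mA.
Check: β·I_B = 34.7 mA > I_C = 2.29 mA, confirming saturation.

saturation; I_C ≈ 2.3 mA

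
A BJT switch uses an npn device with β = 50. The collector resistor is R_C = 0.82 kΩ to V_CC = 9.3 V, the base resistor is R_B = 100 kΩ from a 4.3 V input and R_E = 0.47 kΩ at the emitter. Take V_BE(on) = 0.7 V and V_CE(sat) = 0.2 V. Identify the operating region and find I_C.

Assume active. Base-emitter loop: I_B = (V_BB − V_BE)/(R_B + (β+1)R_E) = (4.3 − 0.7)/(100 + 51×0.47) = 0.029 mA.
I_C = β·I_B = 50×0.029 = 1.45 mA.
V_CE = V_CC − I_C·R_C − I_E·R_E = 9.3 − 1.45×0.82 − 1.48×0.47 = 7.41 V > V_CE(sat), so the active-region assumption holds.

active; I_C ≈ 1.5 mA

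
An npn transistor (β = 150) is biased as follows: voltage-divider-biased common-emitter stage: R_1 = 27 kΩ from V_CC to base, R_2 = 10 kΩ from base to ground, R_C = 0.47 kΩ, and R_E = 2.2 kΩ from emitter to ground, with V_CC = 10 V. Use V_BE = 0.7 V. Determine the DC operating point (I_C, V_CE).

Thevenize the base divider: V_Th = V_CC·R_2/(R_1+R_2) = 10×10/37 = 2.7 V, R_Th = R_1‖R_2 = 7.3 kΩ.
Base-emitter loop: V_Th = I_B·R_Th + V_BE + (β+1)I_B·R_E, so I_B = (2.7 − 0.7) / (7.3 + 151×2.2) = 0.0059 mA.
I_C = β·I_B = 150×0.0059 = 0.885 mA, and I_E = (β+1)I_B = 0.891 mA.
V_CE = V_CC − I_C·R_C − I_E·R_E = 10 − 0.885×0.47 − 0.891×2.2 = 7.62 V.
V_CE = 7.62 V > 0.2 V confirms active-region operation.

I_C ≈ 0.88 mA, V_CE ≈ 7.6 V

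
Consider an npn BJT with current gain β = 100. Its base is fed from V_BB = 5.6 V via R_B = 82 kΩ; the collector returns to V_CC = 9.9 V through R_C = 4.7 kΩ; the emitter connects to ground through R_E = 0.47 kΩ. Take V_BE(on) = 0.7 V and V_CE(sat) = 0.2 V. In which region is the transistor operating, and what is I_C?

Assume active: I_B = (5.6 − 0.7)/(82 + 101×0.47) = 0.0378 mA, I_C = β·I_B = 3.78 mA.
Then V_CE = 9.9 − 3.78×4.7 − 3.82×0.47 = -9.68 V < 0.2 V — the active assumption fails.
Re-solve with V_CE = 0.2 V. KCL at the emitter: V_E/R_E = (V_BB−0.7−V_E)/R_B + (V_CC−0.2−V_E)/R_C, giving V_E = 0.903 V.
I_C = (V_CC − 0.2 − V_E)/R_C = (9.7 − 0.903)/4.7 = 1.87 mA.
Check: I_B = (4.9 − 0.903)/82 = 0.0487 mA, and β·I_B = 4.87 mA > I_C, confirming saturation.

saturation; I_C ≈ 1.9 mA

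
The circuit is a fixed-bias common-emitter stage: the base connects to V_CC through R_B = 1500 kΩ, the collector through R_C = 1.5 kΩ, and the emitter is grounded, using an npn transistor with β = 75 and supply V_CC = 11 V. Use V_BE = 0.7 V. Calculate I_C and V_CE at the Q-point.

I_C ≈ 0.52 mA, V_CE ≈ 10 V

Base loop: V_CC = I_B·R_B + V_BE, so I_B = (11 − 0.7)/1500 kΩ = 0.00687 mA.
In the active region I_C = β·I_B = 75 × 0.00687 = 0.515 mA.
Collector loop: V_CE = V_CC − I_C·R_C = 11 − 0.515×1.5 = 10.2 V.
Since V_CE = 10.2 V > V_CE(sat) ≈ 0.2 V, the transistor is in the active region as assumed.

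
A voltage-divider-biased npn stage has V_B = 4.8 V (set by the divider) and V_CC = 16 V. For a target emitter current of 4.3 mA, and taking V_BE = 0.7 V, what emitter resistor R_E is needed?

V_E = V_B − V_BE = 4.8 − 0.7 = 4.1 V.
R_E = V_E / I_E = 4.1 / 4.3 = 0.953 kΩ.

R_E ≈ 0.95 kΩ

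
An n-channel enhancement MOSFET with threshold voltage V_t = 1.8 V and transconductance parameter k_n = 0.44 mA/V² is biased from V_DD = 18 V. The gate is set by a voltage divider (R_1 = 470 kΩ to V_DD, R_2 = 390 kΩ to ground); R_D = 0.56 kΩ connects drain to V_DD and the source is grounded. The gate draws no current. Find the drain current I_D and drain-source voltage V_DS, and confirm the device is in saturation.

V_G = V_DD·R_2/(R_1+R_2) = 18×390/860 = 8.16 V. With the source grounded, V_GS = V_G = 8.16 V.
Assume saturation: I_D = (k_n/2)(V_GS − V_t)² = (0.44/2)×(8.16 − 1.8)² = 0.22×6.36² = 8.91 mA.
V_DS = V_DD − I_D·R_D = 18 − 8.91×0.56 = 13 V.
Saturation requires V_DS ≥ V_GS − V_t = 6.36 V; 13 ≥ 6.36 ✓.

I_D ≈ 8.9 mA, V_DS ≈ 13 V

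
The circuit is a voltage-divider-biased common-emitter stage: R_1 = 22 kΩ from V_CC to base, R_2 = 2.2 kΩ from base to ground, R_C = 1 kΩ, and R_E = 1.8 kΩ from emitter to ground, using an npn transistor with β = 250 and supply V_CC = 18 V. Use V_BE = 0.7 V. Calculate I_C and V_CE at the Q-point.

Thevenize the base divider: V_Th = V_CC·R_2/(R_1+R_2) = 18×2.2/24.2 = 1.64 V, R_Th = R_1‖R_2 = 2 kΩ.
Base-emitter loop: V_Th = I_B·R_Th + V_BE + (β+1)I_B·R_E, so I_B = (1.64 − 0.7) / (2 + 251×1.8) = 0.00206 mA.
I_C = β·I_B = 250×0.00206 = 0.516 mA, and I_E = (β+1)I_B = 0.518 mA.
V_CE = V_CC − I_C·R_C − I_E·R_E = 18 − 0.516×1 − 0.518×1.8 = 16.6 V.
V_CE = 16.6 V > 0.2 V confirms active-region operation.

I_C ≈ 0.52 mA, V_CE ≈ 17 V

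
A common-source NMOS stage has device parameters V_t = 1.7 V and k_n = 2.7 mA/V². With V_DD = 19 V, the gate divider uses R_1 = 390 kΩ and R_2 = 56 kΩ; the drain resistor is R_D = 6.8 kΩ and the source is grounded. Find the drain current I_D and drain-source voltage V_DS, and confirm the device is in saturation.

I_D ≈ 0.63 mA, V_DS ≈ 15 V

V_G = V_DD·R_2/(R_1+R_2) = 19×56/446 = 2.39 V. With the source grounded, V_GS = V_G = 2.39 V.
Assume saturation: I_D = (k_n/2)(V_GS − V_t)² = (2.7/2)×(2.39 − 1.7)² = 1.35×0.686² = 0.635 mA.
V_DS = V_DD − I_D·R_D = 19 − 0.635×6.8 = 14.7 V.
Saturation requires V_DS ≥ V_GS − V_t = 0.686 V; 14.7 ≥ 0.686 ✓.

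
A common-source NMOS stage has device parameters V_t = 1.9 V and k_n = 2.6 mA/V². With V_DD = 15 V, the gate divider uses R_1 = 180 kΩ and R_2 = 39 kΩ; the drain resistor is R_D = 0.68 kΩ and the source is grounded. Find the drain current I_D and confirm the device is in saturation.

V_G = V_DD·R_2/(R_1+R_2) = 15×39/219 = 2.67 V. With the source grounded, V_GS = V_G = 2.67 V.
Assume saturation: I_D = (k_n/2)(V_GS − V_t)² = (2.6/2)×(2.67 − 1.9)² = 1.3×0.771² = 0.773 mA.
V_DS = V_DD − I_D·R_D = 15 − 0.773×0.68 = 14.5 V.
Saturation requires V_DS ≥ V_GS − V_t = 0.771 V; 14.5 ≥ 0.771 ✓.

I_D ≈ 0.77 mA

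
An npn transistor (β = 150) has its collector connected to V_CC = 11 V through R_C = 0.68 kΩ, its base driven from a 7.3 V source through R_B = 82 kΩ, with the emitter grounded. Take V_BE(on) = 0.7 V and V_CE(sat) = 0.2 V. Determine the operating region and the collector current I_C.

Assume active. Base-emitter loop: I_B = (V_BB − V_BE)/R_B = (7.3 − 0.7)/82 = 0.0805 mA.
I_C = β·I_B = 150×0.0805 = 12.1 mA.
V_CE = V_CC − I_C·R_C = 11 − 12.1×0.68 = 2.79 V > V_CE(sat), so the active-region assumption holds.

active; I_C ≈ 12 mA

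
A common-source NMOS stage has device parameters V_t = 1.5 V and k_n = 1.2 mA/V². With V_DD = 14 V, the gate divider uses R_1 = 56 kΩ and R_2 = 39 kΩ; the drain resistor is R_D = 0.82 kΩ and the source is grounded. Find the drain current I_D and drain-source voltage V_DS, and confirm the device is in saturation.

V_G = V_DD·R_2/(R_1+R_2) = 14×39/95 = 5.75 V. With the source grounded, V_GS = V_G = 5.75 V.
Assume saturation: I_D = (k_n/2)(V_GS − V_t)² = (1.2/2)×(5.75 − 1.5)² = 0.6×4.25² = 10.8 mA.
V_DS = V_DD − I_D·R_D = 14 − 10.8×0.82 = 5.12 V.
Saturation requires V_DS ≥ V_GS − V_t = 4.25 V; 5.12 ≥ 4.25 ✓.

I_D ≈ 11 mA, V_DS ≈ 5.1 V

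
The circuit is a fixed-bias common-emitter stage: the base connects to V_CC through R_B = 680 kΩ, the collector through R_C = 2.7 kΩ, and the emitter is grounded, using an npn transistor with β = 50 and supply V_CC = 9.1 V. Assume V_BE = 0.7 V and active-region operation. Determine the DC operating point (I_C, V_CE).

I_C ≈ 0.62 mA, V_CE ≈ 7.4 V

Base loop: V_CC = I_B·R_B + V_BE, so I_B = (9.1 − 0.7)/680 kΩ = 0.0124 mA.
In the active region I_C = β·I_B = 50 × 0.0124 = 0.618 mA.
Collector loop: V_CE = V_CC − I_C·R_C = 9.1 − 0.618×2.7 = 7.43 V.
Since V_CE = 7.43 V > V_CE(sat) ≈ 0.2 V, the transistor is in the active region as assumed.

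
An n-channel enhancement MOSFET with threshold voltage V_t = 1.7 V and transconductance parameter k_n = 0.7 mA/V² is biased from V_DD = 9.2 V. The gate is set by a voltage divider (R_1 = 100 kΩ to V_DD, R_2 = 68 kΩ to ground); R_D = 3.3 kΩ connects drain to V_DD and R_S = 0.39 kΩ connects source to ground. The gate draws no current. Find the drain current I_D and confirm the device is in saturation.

V_G = V_DD·R_2/(R_1+R_2) = 9.2×68/168 = 3.72 V.
Assume saturation: I_D = (k_n/2)(V_GS − V_t)² with V_GS = V_G − I_D·R_S = 3.72 − 0.39·I_D.
Substituting gives 0.0532·I_D² − 1.55·I_D + 1.43 = 0, with roots I_D = 0.955 or 28.2 mA.
The root I_D = 28.2 mA gives V_GS = -7.28 V ≤ V_t, so take I_D = 0.955 mA.
Then V_GS = 3.35 V and V_DS = V_DD − I_D(R_D+R_S) = 9.2 − 0.955×3.69 = 5.68 V.
Saturation requires V_DS ≥ V_GS − V_t = 1.65 V; 5.68 ≥ 1.65 ✓.

I_D ≈ 0.95 mA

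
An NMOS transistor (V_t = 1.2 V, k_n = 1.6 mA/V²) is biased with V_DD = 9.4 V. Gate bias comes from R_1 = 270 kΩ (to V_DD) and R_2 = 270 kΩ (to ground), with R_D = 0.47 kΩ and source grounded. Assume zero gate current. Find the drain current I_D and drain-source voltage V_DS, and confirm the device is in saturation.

V_G = V_DD·R_2/(R_1+R_2) = 9.4×270/540 = 4.7 V. With the source grounded, V_GS = V_G = 4.7 V.
Assume saturation: I_D = (k_n/2)(V_GS − V_t)² = (1.6/2)×(4.7 − 1.2)² = 0.8×3.5² = 9.8 mA.
V_DS = V_DD − I_D·R_D = 9.4 − 9.8×0.47 = 4.79 V.
Saturation requires V_DS ≥ V_GS − V_t = 3.5 V; 4.79 ≥ 3.5 ✓.

I_D ≈ 9.8 mA, V_DS ≈ 4.8 V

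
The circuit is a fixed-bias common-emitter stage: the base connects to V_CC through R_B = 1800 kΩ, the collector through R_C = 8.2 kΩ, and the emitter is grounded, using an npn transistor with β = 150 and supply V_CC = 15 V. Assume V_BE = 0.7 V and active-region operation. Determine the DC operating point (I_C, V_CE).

I_C ≈ 1.2 mA, V_CE ≈ 5.2 V

Base loop: V_CC = I_B·R_B + V_BE, so I_B = (15 − 0.7)/1800 kΩ = 0.00794 mA.
In the active region I_C = β·I_B = 150 × 0.00794 = 1.19 mA.
Collector loop: V_CE = V_CC − I_C·R_C = 15 − 1.19×8.2 = 5.23 V.
Since V_CE = 5.23 V > V_CE(sat) ≈ 0.2 V, the transistor is in the active region as assumed.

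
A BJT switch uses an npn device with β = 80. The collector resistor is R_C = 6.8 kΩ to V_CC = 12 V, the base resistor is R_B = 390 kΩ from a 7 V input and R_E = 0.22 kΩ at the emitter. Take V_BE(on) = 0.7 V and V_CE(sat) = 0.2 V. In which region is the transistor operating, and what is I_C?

active; I_C ≈ 1.2 mA

Assume active. Base-emitter loop: I_B = (V_BB − V_BE)/(R_B + (β+1)R_E) = (7 − 0.7)/(390 + 81×0.22) = 0.0154 mA.
I_C = β·I_B = 80×0.0154 = 1.24 mA.
V_CE = V_CC − I_C·R_C − I_E·R_E = 12 − 1.24×6.8 − 1.25×0.22 = 3.32 V > V_CE(sat), so the active-region assumption holds.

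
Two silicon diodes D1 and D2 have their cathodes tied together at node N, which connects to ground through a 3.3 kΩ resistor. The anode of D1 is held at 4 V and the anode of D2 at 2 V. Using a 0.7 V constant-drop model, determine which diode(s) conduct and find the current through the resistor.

Assume both conduct. Then node N would need to be at both 4−0.7 = 3.3 V and 2−0.7 = 1.3 V, which is impossible.
Assume only D1 conducts: V_N = 4 − 0.7 = 3.3 V, so I_R = 3.3/3.3 = 1 mA.
Check D2: its anode-to-cathode voltage is 2 − 3.3 = -1.3 V < 0.7 V, so it is off. The assumption is consistent.

Only D1 conducts; I_R ≈ 1 mA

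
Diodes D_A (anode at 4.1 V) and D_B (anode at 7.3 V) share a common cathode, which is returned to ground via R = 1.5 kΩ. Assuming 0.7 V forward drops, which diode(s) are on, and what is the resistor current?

Assume both conduct. Then node N would need to be at both 4.1−0.7 = 3.4 V and 7.3−0.7 = 6.6 V, which is impossible.
Assume only D_B conducts: V_N = 7.3 − 0.7 = 6.6 V, so I_R = 6.6/1.5 = 4.4 mA.
Check D_A: its anode-to-cathode voltage is 4.1 − 6.6 = -2.5 V < 0.7 V, so it is off. The assumption is consistent.

Only D_B conducts; I_R ≈ 4.4 mA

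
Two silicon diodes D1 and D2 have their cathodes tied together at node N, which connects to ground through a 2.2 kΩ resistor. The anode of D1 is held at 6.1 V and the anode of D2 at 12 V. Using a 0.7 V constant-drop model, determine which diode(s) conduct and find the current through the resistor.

Only D2 conducts; I_R ≈ 5.1 mA

Assume both conduct. Then node N would need to be at both 6.1−0.7 = 5.4 V and 12−0.7 = 11.3 V, which is impossible.
Assume only D2 conducts: V_N = 12 − 0.7 = 11.3 V, so I_R = 11.3/2.2 = 5.14 mA.
Check D1: its anode-to-cathode voltage is 6.1 − 11.3 = -5.2 V < 0.7 V, so it is off. The assumption is consistent.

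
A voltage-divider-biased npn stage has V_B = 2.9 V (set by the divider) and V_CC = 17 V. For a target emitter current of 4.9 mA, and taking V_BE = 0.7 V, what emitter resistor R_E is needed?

R_E ≈ 0.45 kΩ

V_E = V_B − V_BE = 2.9 − 0.7 = 2.2 V.
R_E = V_E / I_E = 2.2 / 4.9 = 0.449 kΩ.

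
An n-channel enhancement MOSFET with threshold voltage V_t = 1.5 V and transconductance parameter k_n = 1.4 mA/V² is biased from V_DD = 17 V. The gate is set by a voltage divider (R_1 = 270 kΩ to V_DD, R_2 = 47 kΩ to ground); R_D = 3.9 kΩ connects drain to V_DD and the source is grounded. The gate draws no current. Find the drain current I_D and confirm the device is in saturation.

I_D ≈ 0.73 mA

V_G = V_DD·R_2/(R_1+R_2) = 17×47/317 = 2.52 V. With the source grounded, V_GS = V_G = 2.52 V.
Assume saturation: I_D = (k_n/2)(V_GS − V_t)² = (1.4/2)×(2.52 − 1.5)² = 0.7×1.02² = 0.729 mA.
V_DS = V_DD − I_D·R_D = 17 − 0.729×3.9 = 14.2 V.
Saturation requires V_DS ≥ V_GS − V_t = 1.02 V; 14.2 ≥ 1.02 ✓.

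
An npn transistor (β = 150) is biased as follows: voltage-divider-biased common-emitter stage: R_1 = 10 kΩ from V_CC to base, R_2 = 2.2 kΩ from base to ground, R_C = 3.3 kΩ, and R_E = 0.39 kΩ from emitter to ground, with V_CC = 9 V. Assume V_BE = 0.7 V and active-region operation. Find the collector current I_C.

Thevenize the base divider: V_Th = V_CC·R_2/(R_1+R_2) = 9×2.2/12.2 = 1.62 V, R_Th = R_1‖R_2 = 1.8 kΩ.
Base-emitter loop: V_Th = I_B·R_Th + V_BE + (β+1)I_B·R_E, so I_B = (1.62 − 0.7) / (1.8 + 151×0.39) = 0.0152 mA.
I_C = β·I_B = 150×0.0152 = 2.28 mA, and I_E = (β+1)I_B = 2.3 mA.
V_CE = V_CC − I_C·R_C − I_E·R_E = 9 − 2.28×3.3 − 2.3×0.39 = 0.577 V.
V_CE = 0.577 V > 0.2 V confirms active-region operation.

I_C ≈ 2.3 mA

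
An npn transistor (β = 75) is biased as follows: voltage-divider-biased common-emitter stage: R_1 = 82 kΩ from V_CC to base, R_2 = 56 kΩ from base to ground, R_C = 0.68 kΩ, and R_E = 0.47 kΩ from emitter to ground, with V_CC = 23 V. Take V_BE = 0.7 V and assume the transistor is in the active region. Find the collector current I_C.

I_C ≈ 9.4 mA

Thevenize the base divider: V_Th = V_CC·R_2/(R_1+R_2) = 23×56/138 = 9.33 V, R_Th = R_1‖R_2 = 33.3 kΩ.
Base-emitter loop: V_Th = I_B·R_Th + V_BE + (β+1)I_B·R_E, so I_B = (9.33 − 0.7) / (33.3 + 76×0.47) = 0.125 mA.
I_C = β·I_B = 75×0.125 = 9.38 mA, and I_E = (β+1)I_B = 9.51 mA.
V_CE = V_CC − I_C·R_C − I_E·R_E = 23 − 9.38×0.68 − 9.51×0.47 = 12.1 V.
V_CE = 12.1 V > 0.2 V confirms active-region operation.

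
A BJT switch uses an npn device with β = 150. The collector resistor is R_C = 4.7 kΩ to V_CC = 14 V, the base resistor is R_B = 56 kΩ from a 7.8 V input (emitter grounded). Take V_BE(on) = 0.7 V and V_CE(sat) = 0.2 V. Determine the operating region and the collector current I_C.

saturation; I_C ≈ 2.9 mA

Assume active: I_B = (7.8 − 0.7)/56 = 0.127 mA, giving I_C = β·I_B = 19 mA.
But then V_CE = 14 − 19×4.7 = -75.4 V < V_CE(sat) = 0.2 V — impossible in the active region.
So the transistor is saturated. With V_CE = 0.2 V, I_C = (V_CC − 0.2)/R_C = 13.8/4.7 = 2.94 mA.
Check: β·I_B = 19 mA > I_C = 2.94 mA, confirming saturation.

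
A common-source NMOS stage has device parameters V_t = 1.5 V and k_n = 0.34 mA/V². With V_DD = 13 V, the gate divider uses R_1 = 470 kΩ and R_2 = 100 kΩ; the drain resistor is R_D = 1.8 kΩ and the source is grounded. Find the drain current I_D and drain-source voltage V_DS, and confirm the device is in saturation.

V_G = V_DD·R_2/(R_1+R_2) = 13×100/570 = 2.28 V. With the source grounded, V_GS = V_G = 2.28 V.
Assume saturation: I_D = (k_n/2)(V_GS − V_t)² = (0.34/2)×(2.28 − 1.5)² = 0.17×0.781² = 0.104 mA.
V_DS = V_DD − I_D·R_D = 13 − 0.104×1.8 = 12.8 V.
Saturation requires V_DS ≥ V_GS − V_t = 0.781 V; 12.8 ≥ 0.781 ✓.

I_D ≈ 0.1 mA, V_DS ≈ 13 V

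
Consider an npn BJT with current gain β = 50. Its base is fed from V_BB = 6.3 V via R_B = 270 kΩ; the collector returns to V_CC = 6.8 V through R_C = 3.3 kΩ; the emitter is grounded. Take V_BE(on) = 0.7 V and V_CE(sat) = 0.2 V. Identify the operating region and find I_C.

active; I_C ≈ 1 mA

Assume active. Base-emitter loop: I_B = (V_BB − V_BE)/R_B = (6.3 − 0.7)/270 = 0.0207 mA.
I_C = β·I_B = 50×0.0207 = 1.04 mA.
V_CE = V_CC − I_C·R_C = 6.8 − 1.04×3.3 = 3.38 V > V_CE(sat), so the active-region assumption holds.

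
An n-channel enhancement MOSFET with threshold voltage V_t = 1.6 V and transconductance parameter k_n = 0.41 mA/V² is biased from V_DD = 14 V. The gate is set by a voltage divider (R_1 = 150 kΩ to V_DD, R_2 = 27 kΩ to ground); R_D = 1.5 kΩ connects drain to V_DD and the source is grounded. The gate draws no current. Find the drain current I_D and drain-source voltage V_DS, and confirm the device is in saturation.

I_D ≈ 0.059 mA, V_DS ≈ 14 V

V_G = V_DD·R_2/(R_1+R_2) = 14×27/177 = 2.14 V. With the source grounded, V_GS = V_G = 2.14 V.
Assume saturation: I_D = (k_n/2)(V_GS − V_t)² = (0.41/2)×(2.14 − 1.6)² = 0.205×0.536² = 0.0588 mA.
V_DS = V_DD − I_D·R_D = 14 − 0.0588×1.5 = 13.9 V.
Saturation requires V_DS ≥ V_GS − V_t = 0.536 V; 13.9 ≥ 0.536 ✓.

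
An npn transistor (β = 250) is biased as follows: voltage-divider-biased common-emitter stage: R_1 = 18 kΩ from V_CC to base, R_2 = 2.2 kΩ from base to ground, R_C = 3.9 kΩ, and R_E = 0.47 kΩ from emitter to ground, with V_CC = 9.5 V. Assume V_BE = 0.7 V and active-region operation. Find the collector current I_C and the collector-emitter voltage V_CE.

Thevenize the base divider: V_Th = V_CC·R_2/(R_1+R_2) = 9.5×2.2/20.2 = 1.03 V, R_Th = R_1‖R_2 = 1.96 kΩ.
Base-emitter loop: V_Th = I_B·R_Th + V_BE + (β+1)I_B·R_E, so I_B = (1.03 − 0.7) / (1.96 + 251×0.47) = 0.00279 mA.
I_C = β·I_B = 250×0.00279 = 0.698 mA, and I_E = (β+1)I_B = 0.7 mA.
V_CE = V_CC − I_C·R_C − I_E·R_E = 9.5 − 0.698×3.9 − 0.7×0.47 = 6.45 V.
V_CE = 6.45 V > 0.2 V confirms active-region operation.

I_C ≈ 0.7 mA, V_CE ≈ 6.5 V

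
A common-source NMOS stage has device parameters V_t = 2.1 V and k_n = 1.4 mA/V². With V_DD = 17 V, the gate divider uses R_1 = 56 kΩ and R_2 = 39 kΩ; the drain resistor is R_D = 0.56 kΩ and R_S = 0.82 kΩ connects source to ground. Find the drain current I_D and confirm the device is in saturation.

V_G = V_DD·R_2/(R_1+R_2) = 17×39/95 = 6.98 V.
Assume saturation: I_D = (k_n/2)(V_GS − V_t)² with V_GS = V_G − I_D·R_S = 6.98 − 0.82·I_D.
Substituting gives 0.471·I_D² − 6.6·I_D + 16.7 = 0, with roots I_D = 3.3 or 10.7 mA.
The root I_D = 10.7 mA gives V_GS = -1.81 V ≤ V_t, so take I_D = 3.3 mA.
Then V_GS = 4.27 V and V_DS = V_DD − I_D(R_D+R_S) = 17 − 3.3×1.38 = 12.4 V.
Saturation requires V_DS ≥ V_GS − V_t = 2.17 V; 12.4 ≥ 2.17 ✓.

I_D ≈ 3.3 mA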